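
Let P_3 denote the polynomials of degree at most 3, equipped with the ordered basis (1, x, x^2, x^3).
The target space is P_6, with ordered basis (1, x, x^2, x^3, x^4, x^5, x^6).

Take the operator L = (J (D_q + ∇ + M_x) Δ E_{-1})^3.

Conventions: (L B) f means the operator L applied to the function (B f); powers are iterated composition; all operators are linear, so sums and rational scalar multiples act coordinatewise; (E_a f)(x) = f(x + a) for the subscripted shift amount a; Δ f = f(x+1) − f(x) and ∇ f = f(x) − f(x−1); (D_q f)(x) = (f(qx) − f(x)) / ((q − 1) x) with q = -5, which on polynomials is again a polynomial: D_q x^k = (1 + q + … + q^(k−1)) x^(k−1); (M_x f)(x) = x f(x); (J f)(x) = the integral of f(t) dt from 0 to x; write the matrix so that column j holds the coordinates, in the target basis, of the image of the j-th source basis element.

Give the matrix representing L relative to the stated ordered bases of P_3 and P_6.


image of 1: 0
image of x: (1/4)x^4 - (1/2)x^3 + (7/24)x^2 - 4x
image of x^2: (2/5)x^5 - (3/2)x^4 + (325/18)x^3 - (49/24)x^2 + (61/3)x
image of x^3: (1/2)x^6 - (27/10)x^5 - (839/16)x^4 - (1711/12)x^3 - (2627/60)x^2 - (1113/4)x
each image's coordinates form column j of the matrix

the matrix is [[0, 0, 0, 0]; [0, -4, 61/3, -1113/4]; [0, 7/24, -49/24, -2627/60]; [0, -1/2, 325/18, -1711/12]; [0, 1/4, -3/2, -839/16]; [0, 0, 2/5, -27/10]; [0, 0, 0, 1/2]] (rows listed top to bottom)


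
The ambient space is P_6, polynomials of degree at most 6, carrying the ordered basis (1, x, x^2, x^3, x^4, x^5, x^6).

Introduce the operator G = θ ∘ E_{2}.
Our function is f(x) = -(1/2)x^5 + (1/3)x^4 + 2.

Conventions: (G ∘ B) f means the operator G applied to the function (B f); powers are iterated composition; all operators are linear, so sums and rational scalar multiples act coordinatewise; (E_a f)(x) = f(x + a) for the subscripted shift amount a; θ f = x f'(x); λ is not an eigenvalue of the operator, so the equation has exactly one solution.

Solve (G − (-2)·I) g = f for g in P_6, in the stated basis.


g(x) = -(1/14)x^5 + (67/126)x^4 - (88/105)x^3 - (106/105)x^2 + (176/189)x + 1

write g with unknown coordinates in the stated basis and equate coefficients in (G − (-2)·I) g = f
solving from the highest basis element down gives g = -(1/14)x^5 + (67/126)x^4 - (88/105)x^3 - (106/105)x^2 + (176/189)x + 1
check: G g = -(5/14)x^5 - (46/63)x^4 + (176/105)x^3 + (212/105)x^2 - (352/189)x
so G g − (-2)·g = -(1/2)x^5 + (1/3)x^4 + 2 = f ✓


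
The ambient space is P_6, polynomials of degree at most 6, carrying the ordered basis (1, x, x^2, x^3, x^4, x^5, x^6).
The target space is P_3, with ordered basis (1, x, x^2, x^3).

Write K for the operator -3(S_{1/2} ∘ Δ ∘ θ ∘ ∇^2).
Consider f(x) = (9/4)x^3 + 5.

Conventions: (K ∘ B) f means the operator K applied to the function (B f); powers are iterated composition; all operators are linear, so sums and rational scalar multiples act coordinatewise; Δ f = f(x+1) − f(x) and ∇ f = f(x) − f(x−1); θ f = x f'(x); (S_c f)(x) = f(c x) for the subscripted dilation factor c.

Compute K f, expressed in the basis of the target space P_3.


the result is g(x) = -81/2

∇ f = (27/4)x^2 - (27/4)x + 9/4
∇ ∇ f = (27/2)x - 27/2
θ ∇^2 f = (27/2)x
Δ θ ∇^2 f = 27/2
S_{1/2} Δ θ ∇^2 f = 27/2
(-3(S_{1/2} ∘ Δ ∘ θ ∘ ∇^2)) f = -81/2


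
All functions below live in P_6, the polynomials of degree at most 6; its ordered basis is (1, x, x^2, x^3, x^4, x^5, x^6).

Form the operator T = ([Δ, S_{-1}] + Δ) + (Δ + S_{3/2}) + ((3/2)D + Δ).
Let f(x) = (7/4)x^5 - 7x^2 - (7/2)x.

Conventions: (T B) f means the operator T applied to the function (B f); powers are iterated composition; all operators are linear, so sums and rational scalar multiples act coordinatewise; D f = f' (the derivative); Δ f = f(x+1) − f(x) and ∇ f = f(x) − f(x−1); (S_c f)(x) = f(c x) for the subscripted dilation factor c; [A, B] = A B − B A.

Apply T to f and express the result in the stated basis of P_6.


g(x) = (1701/128)x^5 + (175/8)x^4 + (105/2)x^3 + (7/4)x^2 - 70x - 28

S_{-1} f = -(7/4)x^5 - 7x^2 + (7/2)x
Δ S_{-1} f = -(35/4)x^4 - (35/2)x^3 - (35/2)x^2 - (91/4)x - 21/4
Δ f = (35/4)x^4 + (35/2)x^3 + (35/2)x^2 - (21/4)x - 35/4
S_{-1} Δ f = (35/4)x^4 - (35/2)x^3 + (35/2)x^2 + (21/4)x - 35/4
[Δ, S_{-1}] f = -(35/2)x^4 - 35x^2 - 28x + 7/2
Δ f = (35/4)x^4 + (35/2)x^3 + (35/2)x^2 - (21/4)x - 35/4
([Δ, S_{-1}] + Δ) f = -(35/4)x^4 + (35/2)x^3 - (35/2)x^2 - (133/4)x - 21/4
Δ f = (35/4)x^4 + (35/2)x^3 + (35/2)x^2 - (21/4)x - 35/4
S_{3/2} f = (1701/128)x^5 - (63/4)x^2 - (21/4)x
(Δ + S_{3/2}) f = (1701/128)x^5 + (35/4)x^4 + (35/2)x^3 + (7/4)x^2 - (21/2)x - 35/4
D f = (35/4)x^4 - 14x - 7/2
((3/2)D) f = (105/8)x^4 - 21x - 21/4
Δ f = (35/4)x^4 + (35/2)x^3 + (35/2)x^2 - (21/4)x - 35/4
((3/2)D + Δ) f = (175/8)x^4 + (35/2)x^3 + (35/2)x^2 - (105/4)x - 14
(([Δ, S_{-1}] + Δ) + (Δ + S_{3/2}) + ((3/2)D + Δ)) f = (1701/128)x^5 + (175/8)x^4 + (105/2)x^3 + (7/4)x^2 - 70x - 28


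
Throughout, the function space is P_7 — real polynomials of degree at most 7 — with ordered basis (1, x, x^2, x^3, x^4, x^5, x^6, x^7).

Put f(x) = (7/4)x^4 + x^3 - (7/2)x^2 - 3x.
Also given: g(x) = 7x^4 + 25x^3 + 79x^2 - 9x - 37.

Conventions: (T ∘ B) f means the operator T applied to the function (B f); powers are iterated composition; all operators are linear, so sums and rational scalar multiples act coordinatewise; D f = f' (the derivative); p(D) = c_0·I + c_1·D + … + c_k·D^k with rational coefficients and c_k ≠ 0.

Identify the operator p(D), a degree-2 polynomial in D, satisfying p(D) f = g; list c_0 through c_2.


D^0 f = (7/4)x^4 + x^3 - (7/2)x^2 - 3x
D^1 f = 7x^3 + 3x^2 - 7x - 3
D^2 f = 21x^2 + 6x - 7
matching coefficients of g against c_0 f + c_1 Df + … from the top degree down determines the c_i
solution: c_0 = 4, c_1 = 3, c_2 = 4

p(D) = 4·I + 3·D + 4·D^2, i.e. c_0 = 4, c_1 = 3, c_2 = 4


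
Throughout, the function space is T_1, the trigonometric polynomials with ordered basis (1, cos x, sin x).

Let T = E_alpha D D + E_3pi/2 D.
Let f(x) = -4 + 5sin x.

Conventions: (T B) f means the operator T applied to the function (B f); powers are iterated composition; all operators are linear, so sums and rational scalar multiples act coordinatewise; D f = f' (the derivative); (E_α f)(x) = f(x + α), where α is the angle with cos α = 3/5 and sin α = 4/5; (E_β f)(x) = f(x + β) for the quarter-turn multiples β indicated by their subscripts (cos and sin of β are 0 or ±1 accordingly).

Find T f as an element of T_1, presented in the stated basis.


D f = 5cos x
D D f = -5sin x
E_alpha D D f = -4cos x - 3sin x
D f = 5cos x
E_3pi/2 D f = 5sin x
(E_alpha D D + E_3pi/2 D) f = -4cos x + 2sin x

the result is g(x) = -4cos x + 2sin x


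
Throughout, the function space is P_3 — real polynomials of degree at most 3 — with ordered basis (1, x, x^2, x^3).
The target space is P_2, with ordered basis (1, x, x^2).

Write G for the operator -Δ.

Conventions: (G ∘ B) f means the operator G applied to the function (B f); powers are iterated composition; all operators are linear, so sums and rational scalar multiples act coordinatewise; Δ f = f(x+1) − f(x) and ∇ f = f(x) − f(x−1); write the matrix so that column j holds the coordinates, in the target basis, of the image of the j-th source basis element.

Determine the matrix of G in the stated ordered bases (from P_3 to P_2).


image of 1: 0
image of x: -1
image of x^2: -2x - 1
image of x^3: -3x^2 - 3x - 1
each image's coordinates form column j of the matrix

the matrix is [[0, -1, -1, -1]; [0, 0, -2, -3]; [0, 0, 0, -3]] (rows listed top to bottom)


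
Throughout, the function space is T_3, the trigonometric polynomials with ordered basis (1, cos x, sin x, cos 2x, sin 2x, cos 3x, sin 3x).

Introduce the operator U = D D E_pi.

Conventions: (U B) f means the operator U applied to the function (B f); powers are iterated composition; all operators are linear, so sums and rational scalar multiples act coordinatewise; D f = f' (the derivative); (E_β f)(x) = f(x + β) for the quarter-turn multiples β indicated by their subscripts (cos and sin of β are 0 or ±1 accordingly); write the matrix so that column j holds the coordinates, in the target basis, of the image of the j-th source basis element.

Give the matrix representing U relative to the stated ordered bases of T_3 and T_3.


image of 1: 0
image of cos x: cos x
image of sin x: sin x
image of cos 2x: -4cos 2x
image of sin 2x: -4sin 2x
image of cos 3x: 9cos 3x
image of sin 3x: 9sin 3x
each image's coordinates form column j of the matrix

the matrix is [[0, 0, 0, 0, 0, 0, 0]; [0, 1, 0, 0, 0, 0, 0]; [0, 0, 1, 0, 0, 0, 0]; [0, 0, 0, -4, 0, 0, 0]; [0, 0, 0, 0, -4, 0, 0]; [0, 0, 0, 0, 0, 9, 0]; [0, 0, 0, 0, 0, 0, 9]] (rows listed top to bottom)


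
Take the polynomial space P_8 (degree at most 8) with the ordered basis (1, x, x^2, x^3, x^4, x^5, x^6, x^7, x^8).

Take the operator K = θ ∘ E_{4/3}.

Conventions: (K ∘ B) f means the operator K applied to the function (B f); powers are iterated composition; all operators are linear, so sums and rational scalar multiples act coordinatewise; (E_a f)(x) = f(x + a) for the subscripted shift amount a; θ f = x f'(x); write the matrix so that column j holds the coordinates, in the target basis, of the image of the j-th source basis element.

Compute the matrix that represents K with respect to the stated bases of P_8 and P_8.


the matrix is [[0, 0, 0, 0, 0, 0, 0, 0, 0]; [0, 1, 8/3, 16/3, 256/27, 1280/81, 2048/81, 28672/729, 131072/2187]; [0, 0, 2, 8, 64/3, 1280/27, 2560/27, 14336/81, 229376/729]; [0, 0, 0, 3, 16, 160/3, 1280/9, 8960/27, 57344/81]; [0, 0, 0, 0, 4, 80/3, 320/3, 8960/27, 71680/81]; [0, 0, 0, 0, 0, 5, 40, 560/3, 17920/27]; [0, 0, 0, 0, 0, 0, 6, 56, 896/3]; [0, 0, 0, 0, 0, 0, 0, 7, 224/3]; [0, 0, 0, 0, 0, 0, 0, 0, 8]] (rows listed top to bottom)

image of 1: 0
image of x: x
image of x^2: 2x^2 + (8/3)x
image of x^3: 3x^3 + 8x^2 + (16/3)x
image of x^4: 4x^4 + 16x^3 + (64/3)x^2 + (256/27)x
image of x^5: 5x^5 + (80/3)x^4 + (160/3)x^3 + (1280/27)x^2 + (1280/81)x
image of x^6: 6x^6 + 40x^5 + (320/3)x^4 + (1280/9)x^3 + (2560/27)x^2 + (2048/81)x
image of x^7: 7x^7 + 56x^6 + (560/3)x^5 + (8960/27)x^4 + (8960/27)x^3 + (14336/81)x^2 + (28672/729)x
image of x^8: 8x^8 + (224/3)x^7 + (896/3)x^6 + (17920/27)x^5 + (71680/81)x^4 + (57344/81)x^3 + (229376/729)x^2 + (131072/2187)x
each image's coordinates form column j of the matrix


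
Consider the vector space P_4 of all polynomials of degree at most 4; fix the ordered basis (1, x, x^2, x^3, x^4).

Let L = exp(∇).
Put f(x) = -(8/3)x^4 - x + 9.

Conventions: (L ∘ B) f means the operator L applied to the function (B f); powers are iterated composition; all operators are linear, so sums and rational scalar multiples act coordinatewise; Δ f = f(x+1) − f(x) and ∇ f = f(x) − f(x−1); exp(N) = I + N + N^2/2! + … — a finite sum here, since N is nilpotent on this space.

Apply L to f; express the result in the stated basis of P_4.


order-1 term: -(32/3)x^3 + 16x^2 - (32/3)x + 5/3
order-2 term: -16x^2 + 32x - 56/3
order-3 term: -(32/3)x + 16
order-4 term: -8/3
the series for exp(∇) f terminates at order 4
exp(∇) f = -(8/3)x^4 - (32/3)x^3 + (29/3)x + 16/3

the image equals g(x) = -(8/3)x^4 - (32/3)x^3 + (29/3)x + 16/3


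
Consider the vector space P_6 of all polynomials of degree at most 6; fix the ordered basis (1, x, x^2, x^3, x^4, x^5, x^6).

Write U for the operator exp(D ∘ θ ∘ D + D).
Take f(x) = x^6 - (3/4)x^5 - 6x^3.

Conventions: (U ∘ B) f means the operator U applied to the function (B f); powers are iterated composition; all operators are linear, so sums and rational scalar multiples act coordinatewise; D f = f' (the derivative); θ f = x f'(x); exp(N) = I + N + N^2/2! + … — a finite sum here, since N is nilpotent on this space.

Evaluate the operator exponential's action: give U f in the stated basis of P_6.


order-1 term: 6x^5 + (585/4)x^4 - 60x^3 - 18x^2 - 72x
order-2 term: 15x^4 + (1065/2)x^3 + (5085/2)x^2 - 378x - 54
order-3 term: 20x^3 + (1425/2)x^2 + 3825x + 1569
order-4 term: 15x^2 + (1665/4)x + 2625/2
order-5 term: 6x + 357/4
order-6 term: 1
the series for exp(D ∘ θ ∘ D + D) f terminates at order 6
exp(D ∘ θ ∘ D + D) f = x^6 + (21/4)x^5 + (645/4)x^4 + (973/2)x^3 + 3252x^2 + (15189/4)x + 11671/4

g(x) = x^6 + (21/4)x^5 + (645/4)x^4 + (973/2)x^3 + 3252x^2 + (15189/4)x + 11671/4


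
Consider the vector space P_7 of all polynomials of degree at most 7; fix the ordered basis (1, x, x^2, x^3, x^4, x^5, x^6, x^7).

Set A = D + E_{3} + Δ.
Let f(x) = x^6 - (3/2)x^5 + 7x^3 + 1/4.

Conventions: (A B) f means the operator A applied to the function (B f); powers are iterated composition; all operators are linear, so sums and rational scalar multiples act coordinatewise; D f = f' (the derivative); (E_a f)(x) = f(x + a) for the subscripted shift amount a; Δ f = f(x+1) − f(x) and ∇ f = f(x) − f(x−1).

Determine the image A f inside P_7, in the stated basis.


D f = 6x^5 - (15/2)x^4 + 21x^2
E_{3} f = x^6 + (33/2)x^5 + (225/2)x^4 + 412x^3 + 873x^2 + (2079/2)x + 2215/4
Δ f = 6x^5 + (15/2)x^4 + 5x^3 + 21x^2 + (39/2)x + 13/2
(D + E_{3} + Δ) f = x^6 + (57/2)x^5 + (225/2)x^4 + 417x^3 + 915x^2 + 1059x + 2241/4

the result is g(x) = x^6 + (57/2)x^5 + (225/2)x^4 + 417x^3 + 915x^2 + 1059x + 2241/4


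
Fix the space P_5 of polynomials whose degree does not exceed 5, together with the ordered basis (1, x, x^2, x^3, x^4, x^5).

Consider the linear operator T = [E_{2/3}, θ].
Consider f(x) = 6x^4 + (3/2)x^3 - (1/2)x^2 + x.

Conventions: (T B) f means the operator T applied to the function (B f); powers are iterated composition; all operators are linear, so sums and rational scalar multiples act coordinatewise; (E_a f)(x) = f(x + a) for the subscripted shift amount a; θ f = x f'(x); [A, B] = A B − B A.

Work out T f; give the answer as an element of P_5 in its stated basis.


θ f = 24x^4 + (9/2)x^3 - x^2 + x
E_{2/3} θ f = 24x^4 + (137/2)x^3 + 72x^2 + (307/9)x + 170/27
E_{2/3} f = 6x^4 + (35/2)x^3 + (37/2)x^2 + (85/9)x + 56/27
θ E_{2/3} f = 24x^4 + (105/2)x^3 + 37x^2 + (85/9)x
[E_{2/3}, θ] f = 16x^3 + 35x^2 + (74/3)x + 170/27

the result is g(x) = 16x^3 + 35x^2 + (74/3)x + 170/27


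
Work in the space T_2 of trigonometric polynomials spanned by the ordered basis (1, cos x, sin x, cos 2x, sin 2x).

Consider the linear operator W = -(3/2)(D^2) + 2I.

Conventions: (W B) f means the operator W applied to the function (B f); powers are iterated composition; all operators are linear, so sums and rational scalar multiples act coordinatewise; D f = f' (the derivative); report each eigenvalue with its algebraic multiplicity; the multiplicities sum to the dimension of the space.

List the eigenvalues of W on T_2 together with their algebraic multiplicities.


λ = 2 (multiplicity 1), λ = 7/2 (multiplicity 2), λ = 8 (multiplicity 2)

image of 1: 2
image of cos x: (7/2)cos x
image of sin x: (7/2)sin x
image of cos 2x: 8cos 2x
image of sin 2x: 8sin 2x
the matrix is diagonal; its diagonal is (2, 7/2, 7/2, 8, 8)
for a triangular matrix the eigenvalues are the diagonal entries, with algebraic multiplicity their repetition count


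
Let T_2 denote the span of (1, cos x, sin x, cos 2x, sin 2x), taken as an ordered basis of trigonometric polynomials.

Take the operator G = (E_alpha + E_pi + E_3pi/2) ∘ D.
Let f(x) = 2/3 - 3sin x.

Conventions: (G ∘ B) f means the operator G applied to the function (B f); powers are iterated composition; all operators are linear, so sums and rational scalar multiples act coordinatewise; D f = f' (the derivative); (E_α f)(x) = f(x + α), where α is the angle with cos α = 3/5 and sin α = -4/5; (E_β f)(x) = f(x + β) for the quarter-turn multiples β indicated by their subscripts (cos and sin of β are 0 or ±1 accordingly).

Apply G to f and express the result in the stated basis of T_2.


g(x) = (6/5)cos x - (27/5)sin x

D f = -3cos x
E_alpha D f = -(9/5)cos x - (12/5)sin x
E_pi D f = 3cos x
E_3pi/2 D f = -3sin x
(E_alpha + E_pi + E_3pi/2) D f = (6/5)cos x - (27/5)sin x


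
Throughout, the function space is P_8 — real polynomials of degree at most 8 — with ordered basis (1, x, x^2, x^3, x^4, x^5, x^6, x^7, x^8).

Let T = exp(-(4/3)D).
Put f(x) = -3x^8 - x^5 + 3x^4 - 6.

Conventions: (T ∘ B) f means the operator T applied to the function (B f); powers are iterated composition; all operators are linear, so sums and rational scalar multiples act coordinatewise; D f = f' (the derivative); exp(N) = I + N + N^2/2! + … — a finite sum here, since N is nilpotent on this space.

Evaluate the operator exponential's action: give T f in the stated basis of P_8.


order-1 term: 32x^7 + (20/3)x^4 - 16x^3
order-2 term: -(448/3)x^6 - (160/9)x^3 + 32x^2
order-3 term: (3584/9)x^5 + (640/27)x^2 - (256/9)x
order-4 term: -(17920/27)x^4 - (1280/81)x + 256/27
order-5 term: (57344/81)x^3 + 1024/243
order-6 term: -(114688/243)x^2
order-7 term: (131072/729)x
order-8 term: -65536/2187
the series for exp(-(4/3)D) f terminates at order 8
exp(-(4/3)D) f = -3x^8 + 32x^7 - (448/3)x^6 + (3575/9)x^5 - (17659/27)x^4 + (54608/81)x^3 - (101152/243)x^2 + (98816/729)x - 48706/2187

the result is g(x) = -3x^8 + 32x^7 - (448/3)x^6 + (3575/9)x^5 - (17659/27)x^4 + (54608/81)x^3 - (101152/243)x^2 + (98816/729)x - 48706/2187


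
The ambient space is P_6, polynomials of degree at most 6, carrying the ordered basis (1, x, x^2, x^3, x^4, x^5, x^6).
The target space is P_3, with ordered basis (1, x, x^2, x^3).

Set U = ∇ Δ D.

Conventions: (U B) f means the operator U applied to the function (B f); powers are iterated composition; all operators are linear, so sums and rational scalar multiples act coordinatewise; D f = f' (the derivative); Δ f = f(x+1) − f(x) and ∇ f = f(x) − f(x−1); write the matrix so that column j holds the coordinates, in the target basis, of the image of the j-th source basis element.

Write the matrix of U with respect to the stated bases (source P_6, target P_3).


the matrix is [[0, 0, 0, 6, 0, 10, 0]; [0, 0, 0, 0, 24, 0, 60]; [0, 0, 0, 0, 0, 60, 0]; [0, 0, 0, 0, 0, 0, 120]] (rows listed top to bottom)

image of 1: 0
image of x: 0
image of x^2: 0
image of x^3: 6
image of x^4: 24x
image of x^5: 60x^2 + 10
image of x^6: 120x^3 + 60x
each image's coordinates form column j of the matrix


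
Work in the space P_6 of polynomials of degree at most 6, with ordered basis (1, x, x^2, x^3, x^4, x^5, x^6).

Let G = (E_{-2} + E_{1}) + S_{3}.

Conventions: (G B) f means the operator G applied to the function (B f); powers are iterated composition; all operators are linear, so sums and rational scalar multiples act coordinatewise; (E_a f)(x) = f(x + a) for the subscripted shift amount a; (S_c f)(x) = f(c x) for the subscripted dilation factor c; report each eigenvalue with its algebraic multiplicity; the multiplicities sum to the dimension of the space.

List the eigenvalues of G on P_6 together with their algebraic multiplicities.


image of 1: 3
image of x: 5x - 1
image of x^2: 11x^2 - 2x + 5
image of x^3: 29x^3 - 3x^2 + 15x - 7
image of x^4: 83x^4 - 4x^3 + 30x^2 - 28x + 17
image of x^5: 245x^5 - 5x^4 + 50x^3 - 70x^2 + 85x - 31
image of x^6: 731x^6 - 6x^5 + 75x^4 - 140x^3 + 255x^2 - 186x + 65
the matrix is upper triangular; its diagonal is (3, 5, 11, 29, 83, 245, 731)
for a triangular matrix the eigenvalues are the diagonal entries, with algebraic multiplicity their repetition count

λ = 3 (multiplicity 1), λ = 5 (multiplicity 1), λ = 11 (multiplicity 1), λ = 29 (multiplicity 1), λ = 83 (multiplicity 1), λ = 245 (multiplicity 1), λ = 731 (multiplicity 1)


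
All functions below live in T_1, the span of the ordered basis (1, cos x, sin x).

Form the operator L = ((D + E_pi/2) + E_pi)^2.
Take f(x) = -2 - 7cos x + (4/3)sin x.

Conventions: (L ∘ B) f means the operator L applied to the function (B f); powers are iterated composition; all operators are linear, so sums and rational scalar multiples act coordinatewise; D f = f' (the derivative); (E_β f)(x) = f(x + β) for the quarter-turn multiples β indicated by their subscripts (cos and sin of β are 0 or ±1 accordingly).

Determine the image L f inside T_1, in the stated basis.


D f = (4/3)cos x + 7sin x
E_pi/2 f = -2 + (4/3)cos x + 7sin x
(D + E_pi/2) f = -2 + (8/3)cos x + 14sin x
E_pi f = -2 + 7cos x - (4/3)sin x
((D + E_pi/2) + E_pi) f = -4 + (29/3)cos x + (38/3)sin x
D ((D + E_pi/2) + E_pi) f = (38/3)cos x - (29/3)sin x
E_pi/2 ((D + E_pi/2) + E_pi) f = -4 + (38/3)cos x - (29/3)sin x
(D + E_pi/2) ((D + E_pi/2) + E_pi) f = -4 + (76/3)cos x - (58/3)sin x
E_pi ((D + E_pi/2) + E_pi) f = -4 - (29/3)cos x - (38/3)sin x
((D + E_pi/2) + E_pi) ((D + E_pi/2) + E_pi) f = -8 + (47/3)cos x - 32sin x

the image equals g(x) = -8 + (47/3)cos x - 32sin x


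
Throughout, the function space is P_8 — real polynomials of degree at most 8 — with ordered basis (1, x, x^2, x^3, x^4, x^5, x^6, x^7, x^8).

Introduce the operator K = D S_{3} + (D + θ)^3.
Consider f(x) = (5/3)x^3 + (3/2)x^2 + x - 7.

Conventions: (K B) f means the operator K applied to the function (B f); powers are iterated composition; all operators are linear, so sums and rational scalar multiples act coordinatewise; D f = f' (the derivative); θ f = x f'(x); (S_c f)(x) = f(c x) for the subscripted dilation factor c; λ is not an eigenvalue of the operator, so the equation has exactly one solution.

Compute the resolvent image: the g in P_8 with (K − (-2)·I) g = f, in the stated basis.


write g with unknown coordinates in the stated basis and equate coefficients in (K − (-2)·I) g = f
solving from the highest basis element down gives g = (5/87)x^3 - (373/580)x^2 + (943/145)x - 59/4
check: K g = (45/29)x^3 + (404/145)x^2 - (1741/145)x + 45/2
so K g − (-2)·g = (5/3)x^3 + (3/2)x^2 + x - 7 = f ✓

the result is g(x) = (5/87)x^3 - (373/580)x^2 + (943/145)x - 59/4


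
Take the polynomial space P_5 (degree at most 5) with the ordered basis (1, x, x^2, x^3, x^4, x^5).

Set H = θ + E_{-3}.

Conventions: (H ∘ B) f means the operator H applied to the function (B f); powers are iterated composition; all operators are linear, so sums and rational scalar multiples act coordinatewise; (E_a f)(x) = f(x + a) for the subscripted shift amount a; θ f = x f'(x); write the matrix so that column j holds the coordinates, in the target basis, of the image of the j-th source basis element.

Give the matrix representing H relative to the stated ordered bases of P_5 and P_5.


the matrix is [[1, -3, 9, -27, 81, -243]; [0, 2, -6, 27, -108, 405]; [0, 0, 3, -9, 54, -270]; [0, 0, 0, 4, -12, 90]; [0, 0, 0, 0, 5, -15]; [0, 0, 0, 0, 0, 6]] (rows listed top to bottom)

image of 1: 1
image of x: 2x - 3
image of x^2: 3x^2 - 6x + 9
image of x^3: 4x^3 - 9x^2 + 27x - 27
image of x^4: 5x^4 - 12x^3 + 54x^2 - 108x + 81
image of x^5: 6x^5 - 15x^4 + 90x^3 - 270x^2 + 405x - 243
each image's coordinates form column j of the matrix


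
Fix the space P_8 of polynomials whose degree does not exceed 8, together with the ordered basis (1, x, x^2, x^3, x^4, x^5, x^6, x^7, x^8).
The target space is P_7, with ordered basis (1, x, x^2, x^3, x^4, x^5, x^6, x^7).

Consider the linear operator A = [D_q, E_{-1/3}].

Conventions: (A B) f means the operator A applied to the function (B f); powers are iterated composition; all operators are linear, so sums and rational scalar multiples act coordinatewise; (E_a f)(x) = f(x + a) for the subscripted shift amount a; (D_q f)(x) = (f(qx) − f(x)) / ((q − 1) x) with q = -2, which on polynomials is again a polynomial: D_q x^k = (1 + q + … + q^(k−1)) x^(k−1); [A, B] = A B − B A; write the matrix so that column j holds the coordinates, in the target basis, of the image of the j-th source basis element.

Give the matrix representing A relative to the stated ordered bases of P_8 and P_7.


image of 1: 0
image of x: 0
image of x^2: -1
image of x^3: 3x
image of x^4: -9x^2 + x - 1/3
image of x^5: 23x^3 - 4x^2 + 2x - 2/27
image of x^6: -57x^4 + 15x^3 - 10x^2 + (10/9)x - 1/9
image of x^7: 135x^5 - 46x^4 + (115/3)x^3 - (20/3)x^2 + (31/27)x - 4/81
image of x^8: -313x^6 + 133x^5 - 133x^4 + (875/27)x^3 - (217/27)x^2 + (7/9)x - 31/729
each image's coordinates form column j of the matrix

the matrix is [[0, 0, -1, 0, -1/3, -2/27, -1/9, -4/81, -31/729]; [0, 0, 0, 3, 1, 2, 10/9, 31/27, 7/9]; [0, 0, 0, 0, -9, -4, -10, -20/3, -217/27]; [0, 0, 0, 0, 0, 23, 15, 115/3, 875/27]; [0, 0, 0, 0, 0, 0, -57, -46, -133]; [0, 0, 0, 0, 0, 0, 0, 135, 133]; [0, 0, 0, 0, 0, 0, 0, 0, -313]; [0, 0, 0, 0, 0, 0, 0, 0, 0]] (rows listed top to bottom)


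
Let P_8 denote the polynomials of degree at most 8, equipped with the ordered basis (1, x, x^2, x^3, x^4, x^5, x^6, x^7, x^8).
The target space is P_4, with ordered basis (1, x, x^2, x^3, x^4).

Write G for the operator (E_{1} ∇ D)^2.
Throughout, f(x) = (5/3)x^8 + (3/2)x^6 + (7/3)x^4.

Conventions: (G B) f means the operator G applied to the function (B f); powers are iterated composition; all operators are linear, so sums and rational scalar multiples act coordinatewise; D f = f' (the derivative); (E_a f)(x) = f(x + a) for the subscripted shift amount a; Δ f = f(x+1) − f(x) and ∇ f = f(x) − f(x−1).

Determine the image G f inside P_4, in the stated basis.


D f = (40/3)x^7 + 9x^5 + (28/3)x^3
∇ D f = (280/3)x^6 - 280x^5 + (1535/3)x^4 - (1670/3)x^3 + 398x^2 - (499/3)x + 95/3
E_{1} ∇ D f = (280/3)x^6 + 280x^5 + (1535/3)x^4 + (1670/3)x^3 + 398x^2 + (499/3)x + 95/3
D (E_{1} ∇ D) f = 560x^5 + 1400x^4 + (6140/3)x^3 + 1670x^2 + 796x + 499/3
∇ D (E_{1} ∇ D) f = 2800x^4 + 3340x^2 + 998/3
E_{1} ∇ D (E_{1} ∇ D) f = 2800x^4 + 11200x^3 + 20140x^2 + 17880x + 19418/3

the image equals g(x) = 2800x^4 + 11200x^3 + 20140x^2 + 17880x + 19418/3


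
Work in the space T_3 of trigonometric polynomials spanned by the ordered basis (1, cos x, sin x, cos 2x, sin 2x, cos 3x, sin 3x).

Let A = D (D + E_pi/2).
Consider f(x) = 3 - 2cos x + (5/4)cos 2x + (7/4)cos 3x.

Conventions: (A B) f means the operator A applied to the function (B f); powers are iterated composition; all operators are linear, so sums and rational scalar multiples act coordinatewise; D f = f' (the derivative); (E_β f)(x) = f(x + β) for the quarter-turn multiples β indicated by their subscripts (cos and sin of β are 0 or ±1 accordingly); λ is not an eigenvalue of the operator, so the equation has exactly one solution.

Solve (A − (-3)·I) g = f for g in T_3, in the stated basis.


write g with unknown coordinates in the stated basis and equate coefficients in (A − (-3)·I) g = f
solving from the highest basis element down gives g = 1 - 2cos x - (1/4)cos 2x - (1/2)sin 2x - (7/12)cos 3x
check: A g = 4cos x + 2cos 2x + (3/2)sin 2x + (7/2)cos 3x
so A g − (-3)·g = 3 - 2cos x + (5/4)cos 2x + (7/4)cos 3x = f ✓

the image equals g(x) = 1 - 2cos x - (1/4)cos 2x - (1/2)sin 2x - (7/12)cos 3x


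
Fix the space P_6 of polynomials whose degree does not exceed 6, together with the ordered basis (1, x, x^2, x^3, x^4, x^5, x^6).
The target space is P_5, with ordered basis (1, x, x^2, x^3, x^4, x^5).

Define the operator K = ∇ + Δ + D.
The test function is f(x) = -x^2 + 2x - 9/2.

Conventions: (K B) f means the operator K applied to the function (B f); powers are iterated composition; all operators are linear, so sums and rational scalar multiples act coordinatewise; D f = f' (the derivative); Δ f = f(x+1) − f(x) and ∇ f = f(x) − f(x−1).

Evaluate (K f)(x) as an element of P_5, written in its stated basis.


∇ f = -2x + 3
Δ f = -2x + 1
D f = -2x + 2
(∇ + Δ + D) f = -6x + 6

the result is g(x) = -6x + 6


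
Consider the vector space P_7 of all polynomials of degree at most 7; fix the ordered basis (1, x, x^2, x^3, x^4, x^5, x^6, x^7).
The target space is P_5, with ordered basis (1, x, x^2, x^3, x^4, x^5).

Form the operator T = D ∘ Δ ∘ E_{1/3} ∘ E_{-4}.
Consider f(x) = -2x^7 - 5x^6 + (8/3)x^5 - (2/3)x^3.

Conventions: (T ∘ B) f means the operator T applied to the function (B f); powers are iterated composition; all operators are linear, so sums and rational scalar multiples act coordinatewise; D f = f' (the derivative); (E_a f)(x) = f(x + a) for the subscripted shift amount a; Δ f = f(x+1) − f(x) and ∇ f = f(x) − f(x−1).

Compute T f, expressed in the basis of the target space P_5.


the result is g(x) = -84x^5 + 1180x^4 - 6540x^3 + (159590/9)x^2 - (626486/27)x + 102842/9

E_{-4} f = -2x^7 + 51x^6 - (1648/3)x^5 + (9680/3)x^4 - 11094x^3 + (66328/3)x^2 - (69728/3)x + 9600
E_{1/3} E_{-4} f = -2x^7 + (139/3)x^6 - 452x^5 + (64625/27)x^4 - (596584/81)x^3 + (350251/27)x^2 - (8569946/729)x + 8607577/2187
Δ E_{1/3} E_{-4} f = -14x^6 + 236x^5 - 1635x^4 + (159590/27)x^3 - (313243/27)x^2 + (102842/9)x - 3034739/729
D (Δ ∘ E_{1/3} ∘ E_{-4}) f = -84x^5 + 1180x^4 - 6540x^3 + (159590/9)x^2 - (626486/27)x + 102842/9


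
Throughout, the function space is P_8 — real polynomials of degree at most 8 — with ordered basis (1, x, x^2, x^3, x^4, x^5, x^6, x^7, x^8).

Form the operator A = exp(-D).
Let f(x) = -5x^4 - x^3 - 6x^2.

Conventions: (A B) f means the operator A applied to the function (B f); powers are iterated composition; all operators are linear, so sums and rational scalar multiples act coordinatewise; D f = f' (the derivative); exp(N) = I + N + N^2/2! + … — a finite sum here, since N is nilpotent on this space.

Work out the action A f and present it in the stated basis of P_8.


the image equals g(x) = -5x^4 + 19x^3 - 33x^2 + 29x - 10

order-1 term: 20x^3 + 3x^2 + 12x
order-2 term: -30x^2 - 3x - 6
order-3 term: 20x + 1
order-4 term: -5
the series for exp(-D) f terminates at order 4
exp(-D) f = -5x^4 + 19x^3 - 33x^2 + 29x - 10


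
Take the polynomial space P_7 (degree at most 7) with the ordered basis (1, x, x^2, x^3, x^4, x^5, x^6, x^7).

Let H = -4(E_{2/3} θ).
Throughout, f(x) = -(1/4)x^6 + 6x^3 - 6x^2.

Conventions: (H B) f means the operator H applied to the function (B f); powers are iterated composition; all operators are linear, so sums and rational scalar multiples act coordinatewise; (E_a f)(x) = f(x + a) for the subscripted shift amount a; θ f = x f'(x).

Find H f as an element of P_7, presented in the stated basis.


θ f = -(3/2)x^6 + 18x^3 - 12x^2
E_{2/3} θ f = -(3/2)x^6 - 6x^5 - 10x^4 + (82/9)x^3 + (176/9)x^2 + (184/27)x - 32/243
(-4(E_{2/3} θ)) f = 6x^6 + 24x^5 + 40x^4 - (328/9)x^3 - (704/9)x^2 - (736/27)x + 128/243

the result is g(x) = 6x^6 + 24x^5 + 40x^4 - (328/9)x^3 - (704/9)x^2 - (736/27)x + 128/243


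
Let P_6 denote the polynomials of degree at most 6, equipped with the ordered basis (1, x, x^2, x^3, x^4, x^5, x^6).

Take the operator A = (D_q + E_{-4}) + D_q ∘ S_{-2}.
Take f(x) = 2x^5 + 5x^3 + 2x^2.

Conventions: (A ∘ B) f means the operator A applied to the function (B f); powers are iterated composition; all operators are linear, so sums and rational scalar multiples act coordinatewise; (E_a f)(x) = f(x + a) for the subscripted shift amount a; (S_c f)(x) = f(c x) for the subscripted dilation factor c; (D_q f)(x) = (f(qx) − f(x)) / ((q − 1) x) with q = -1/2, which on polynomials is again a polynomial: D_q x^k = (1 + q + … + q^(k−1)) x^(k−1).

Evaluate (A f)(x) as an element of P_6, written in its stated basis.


the result is g(x) = 2x^5 - (661/8)x^4 + 325x^3 - (5457/4)x^2 + 2789x - 2336

D_q f = (11/8)x^4 + (15/4)x^2 + x
E_{-4} f = 2x^5 - 40x^4 + 325x^3 - 1338x^2 + 2784x - 2336
(D_q + E_{-4}) f = 2x^5 - (309/8)x^4 + 325x^3 - (5337/4)x^2 + 2785x - 2336
S_{-2} f = -64x^5 - 40x^3 + 8x^2
D_q S_{-2} f = -44x^4 - 30x^2 + 4x
((D_q + E_{-4}) + D_q ∘ S_{-2}) f = 2x^5 - (661/8)x^4 + 325x^3 - (5457/4)x^2 + 2789x - 2336


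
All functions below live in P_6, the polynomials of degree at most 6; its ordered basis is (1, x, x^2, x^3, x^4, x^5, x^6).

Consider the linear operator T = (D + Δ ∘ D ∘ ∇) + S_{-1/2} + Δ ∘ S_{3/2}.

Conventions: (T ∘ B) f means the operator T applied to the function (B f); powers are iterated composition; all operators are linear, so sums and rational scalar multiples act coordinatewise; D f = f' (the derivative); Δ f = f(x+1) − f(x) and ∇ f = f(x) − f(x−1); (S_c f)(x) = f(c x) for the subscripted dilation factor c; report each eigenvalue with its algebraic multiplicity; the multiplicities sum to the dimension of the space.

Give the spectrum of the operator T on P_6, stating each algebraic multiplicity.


λ = -1/2 (multiplicity 1), λ = -1/8 (multiplicity 1), λ = -1/32 (multiplicity 1), λ = 1/64 (multiplicity 1), λ = 1/16 (multiplicity 1), λ = 1/4 (multiplicity 1), λ = 1 (multiplicity 1)

image of 1: 1
image of x: -(1/2)x + 5/2
image of x^2: (1/4)x^2 + (13/2)x + 9/4
image of x^3: -(1/8)x^3 + (105/8)x^2 + (81/8)x + 75/8
image of x^4: (1/16)x^4 + (97/4)x^3 + (243/8)x^2 + (177/4)x + 81/16
image of x^5: -(1/32)x^5 + (1375/32)x^4 + (1215/16)x^3 + (2175/16)x^2 + (1215/32)x + 563/32
image of x^6: (1/64)x^6 + (2379/32)x^5 + (10935/64)x^4 + (5565/16)x^3 + (10935/64)x^2 + (4107/32)x + 729/64
the matrix is upper triangular; its diagonal is (1, -1/2, 1/4, -1/8, 1/16, -1/32, 1/64)
for a triangular matrix the eigenvalues are the diagonal entries, with algebraic multiplicity their repetition count


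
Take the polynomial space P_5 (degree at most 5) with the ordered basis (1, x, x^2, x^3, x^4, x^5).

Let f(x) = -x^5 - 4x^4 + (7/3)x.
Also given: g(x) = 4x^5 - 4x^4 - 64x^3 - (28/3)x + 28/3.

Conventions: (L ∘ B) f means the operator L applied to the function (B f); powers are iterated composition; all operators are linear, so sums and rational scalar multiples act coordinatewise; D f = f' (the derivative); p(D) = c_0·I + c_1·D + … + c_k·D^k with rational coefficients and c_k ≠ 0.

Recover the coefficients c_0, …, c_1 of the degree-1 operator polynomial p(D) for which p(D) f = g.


D^0 f = -x^5 - 4x^4 + (7/3)x
D^1 f = -5x^4 - 16x^3 + 7/3
matching coefficients of g against c_0 f + c_1 Df + … from the top degree down determines the c_i
solution: c_0 = -4, c_1 = 4

c_0 = -4, c_1 = 4


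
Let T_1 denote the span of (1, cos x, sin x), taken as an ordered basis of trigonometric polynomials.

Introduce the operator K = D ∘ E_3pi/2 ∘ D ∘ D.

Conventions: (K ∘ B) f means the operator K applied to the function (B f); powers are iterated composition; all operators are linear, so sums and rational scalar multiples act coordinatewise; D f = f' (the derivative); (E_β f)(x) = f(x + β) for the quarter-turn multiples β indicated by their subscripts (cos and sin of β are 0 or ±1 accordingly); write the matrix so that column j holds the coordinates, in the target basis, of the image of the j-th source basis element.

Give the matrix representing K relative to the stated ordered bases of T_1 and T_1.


image of 1: 0
image of cos x: -cos x
image of sin x: -sin x
each image's coordinates form column j of the matrix

the matrix is [[0, 0, 0]; [0, -1, 0]; [0, 0, -1]] (rows listed top to bottom)


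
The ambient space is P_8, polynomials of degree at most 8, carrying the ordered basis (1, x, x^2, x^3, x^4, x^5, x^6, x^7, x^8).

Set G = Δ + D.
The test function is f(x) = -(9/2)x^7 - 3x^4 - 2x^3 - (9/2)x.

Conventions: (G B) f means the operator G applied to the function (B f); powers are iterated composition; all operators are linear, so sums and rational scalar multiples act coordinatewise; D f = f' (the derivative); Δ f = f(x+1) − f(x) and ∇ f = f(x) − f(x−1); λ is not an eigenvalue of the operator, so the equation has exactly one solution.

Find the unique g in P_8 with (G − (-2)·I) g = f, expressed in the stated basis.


the image equals g(x) = -(9/4)x^7 + (63/4)x^6 - (567/8)x^5 + (2193/8)x^4 - (3445/4)x^3 + (8085/4)x^2 - (50613/16)x + 39599/16

write g with unknown coordinates in the stated basis and equate coefficients in (G − (-2)·I) g = f
solving from the highest basis element down gives g = -(9/4)x^7 + (63/4)x^6 - (567/8)x^5 + (2193/8)x^4 - (3445/4)x^3 + (8085/4)x^2 - (50613/16)x + 39599/16
check: G g = -(63/2)x^6 + (567/4)x^5 - (2205/4)x^4 + (3441/2)x^3 - (8085/2)x^2 + (50577/8)x - 39599/8
so G g − (-2)·g = -(9/2)x^7 - 3x^4 - 2x^3 - (9/2)x = f ✓


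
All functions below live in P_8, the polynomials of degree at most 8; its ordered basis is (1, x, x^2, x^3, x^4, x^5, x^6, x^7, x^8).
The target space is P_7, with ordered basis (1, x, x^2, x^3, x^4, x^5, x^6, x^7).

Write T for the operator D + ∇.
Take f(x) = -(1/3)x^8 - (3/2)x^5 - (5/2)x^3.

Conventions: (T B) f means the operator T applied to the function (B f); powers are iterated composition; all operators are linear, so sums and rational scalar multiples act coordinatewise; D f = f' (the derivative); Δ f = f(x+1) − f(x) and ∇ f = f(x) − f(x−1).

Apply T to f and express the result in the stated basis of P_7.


the result is g(x) = -(16/3)x^7 + (28/3)x^6 - (56/3)x^5 + (25/3)x^4 - (11/3)x^3 - (62/3)x^2 + (37/3)x - 11/3

D f = -(8/3)x^7 - (15/2)x^4 - (15/2)x^2
∇ f = -(8/3)x^7 + (28/3)x^6 - (56/3)x^5 + (95/6)x^4 - (11/3)x^3 - (79/6)x^2 + (37/3)x - 11/3
(D + ∇) f = -(16/3)x^7 + (28/3)x^6 - (56/3)x^5 + (25/3)x^4 - (11/3)x^3 - (62/3)x^2 + (37/3)x - 11/3


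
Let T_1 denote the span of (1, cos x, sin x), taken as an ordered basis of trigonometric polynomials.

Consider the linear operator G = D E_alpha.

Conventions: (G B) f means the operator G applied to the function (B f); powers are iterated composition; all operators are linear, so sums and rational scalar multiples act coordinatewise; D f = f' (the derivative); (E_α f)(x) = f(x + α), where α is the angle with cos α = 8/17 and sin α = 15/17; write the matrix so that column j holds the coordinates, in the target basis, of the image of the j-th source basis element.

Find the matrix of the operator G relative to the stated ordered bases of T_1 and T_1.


the matrix is [[0, 0, 0]; [0, -15/17, 8/17]; [0, -8/17, -15/17]] (rows listed top to bottom)

image of 1: 0
image of cos x: -(15/17)cos x - (8/17)sin x
image of sin x: (8/17)cos x - (15/17)sin x
each image's coordinates form column j of the matrix


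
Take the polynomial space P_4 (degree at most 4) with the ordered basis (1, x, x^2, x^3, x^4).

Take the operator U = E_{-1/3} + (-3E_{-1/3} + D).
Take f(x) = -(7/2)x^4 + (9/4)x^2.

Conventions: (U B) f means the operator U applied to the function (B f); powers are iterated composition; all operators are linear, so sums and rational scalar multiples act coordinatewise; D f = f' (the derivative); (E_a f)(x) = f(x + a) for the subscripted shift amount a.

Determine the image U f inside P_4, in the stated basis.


the image equals g(x) = 7x^4 - (70/3)x^3 + (1/6)x^2 + (349/54)x - 67/162

E_{-1/3} f = -(7/2)x^4 + (14/3)x^3 - (1/12)x^2 - (53/54)x + 67/324
E_{-1/3} f = -(7/2)x^4 + (14/3)x^3 - (1/12)x^2 - (53/54)x + 67/324
(-3E_{-1/3}) f = (21/2)x^4 - 14x^3 + (1/4)x^2 + (53/18)x - 67/108
D f = -14x^3 + (9/2)x
(-3E_{-1/3} + D) f = (21/2)x^4 - 28x^3 + (1/4)x^2 + (67/9)x - 67/108
(E_{-1/3} + (-3E_{-1/3} + D)) f = 7x^4 - (70/3)x^3 + (1/6)x^2 + (349/54)x - 67/162


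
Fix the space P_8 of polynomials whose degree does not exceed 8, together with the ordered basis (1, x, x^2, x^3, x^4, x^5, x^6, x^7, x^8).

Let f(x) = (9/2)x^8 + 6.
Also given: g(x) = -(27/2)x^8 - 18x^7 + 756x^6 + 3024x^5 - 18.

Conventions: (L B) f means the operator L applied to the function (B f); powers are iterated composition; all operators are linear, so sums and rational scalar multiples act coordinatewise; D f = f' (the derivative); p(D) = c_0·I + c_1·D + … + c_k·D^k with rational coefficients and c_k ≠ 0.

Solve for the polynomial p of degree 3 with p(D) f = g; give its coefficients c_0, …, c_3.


D^0 f = (9/2)x^8 + 6
D^1 f = 36x^7
D^2 f = 252x^6
D^3 f = 1512x^5
matching coefficients of g against c_0 f + c_1 Df + … from the top degree down determines the c_i
solution: c_0 = -3, c_1 = -1/2, c_2 = 3, c_3 = 2

c_0 = -3, c_1 = -1/2, c_2 = 3, c_3 = 2


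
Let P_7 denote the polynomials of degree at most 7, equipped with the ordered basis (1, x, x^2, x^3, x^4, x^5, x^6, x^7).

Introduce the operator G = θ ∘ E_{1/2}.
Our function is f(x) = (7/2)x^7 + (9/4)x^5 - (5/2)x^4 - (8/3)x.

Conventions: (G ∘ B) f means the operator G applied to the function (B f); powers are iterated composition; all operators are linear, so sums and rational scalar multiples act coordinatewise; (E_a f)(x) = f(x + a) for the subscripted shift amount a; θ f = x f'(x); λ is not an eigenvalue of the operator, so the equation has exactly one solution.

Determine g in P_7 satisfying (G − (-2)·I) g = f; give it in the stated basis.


write g with unknown coordinates in the stated basis and equate coefficients in (G − (-2)·I) g = f
solving from the highest basis element down gives g = (7/18)x^7 - (49/48)x^6 + (353/336)x^5 - (4535/6048)x^4 + (695/2016)x^3 - (61/32256)x^2 - (263969/290304)x
check: G g = (49/18)x^7 + (49/24)x^6 + (25/168)x^5 - (3025/3024)x^4 - (695/1008)x^3 + (61/16128)x^2 - (123103/145152)x
so G g − (-2)·g = (7/2)x^7 + (9/4)x^5 - (5/2)x^4 - (8/3)x = f ✓

g(x) = (7/18)x^7 - (49/48)x^6 + (353/336)x^5 - (4535/6048)x^4 + (695/2016)x^3 - (61/32256)x^2 - (263969/290304)x
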